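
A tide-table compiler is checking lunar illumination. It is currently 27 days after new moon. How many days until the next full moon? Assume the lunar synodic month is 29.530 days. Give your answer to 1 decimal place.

Full moon is 0.5 of the way through the cycle: age 0.5 × 29.530 = 14.765 d.
This lunation's full moon (14.765 d) has passed, so add one period: 44.295 − 27 = 17.295 days.

17.3 days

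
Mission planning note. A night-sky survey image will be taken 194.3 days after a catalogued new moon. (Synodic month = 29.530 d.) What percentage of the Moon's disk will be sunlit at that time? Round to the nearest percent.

194.3/29.530 = 6.580 lunations, so 6 complete cycles and 17.12 d into the next.
Elongation θ = 360° × 17.12/29.530 ≈ 208.7°.
Illuminated fraction = (1 − cos 208.7°)/2 = (1 − (-0.877))/2 ≈ 0.939, so 94%.

94%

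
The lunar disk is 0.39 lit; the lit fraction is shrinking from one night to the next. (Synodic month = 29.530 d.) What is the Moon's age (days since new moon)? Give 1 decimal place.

cos θ = 1 − 2f = 0.220, giving a principal value of 77.3°.
Since the Moon is past full (waning), take the reflex angle: θ = 360° − 77.3° = 282.7°.
That fraction of the synodic month is 282.7/360 × 29.530 d ≈ 23.19 d.

23.2 days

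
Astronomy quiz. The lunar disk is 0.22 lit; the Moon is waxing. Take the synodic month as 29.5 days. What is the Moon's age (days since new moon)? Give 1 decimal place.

4.6 days

cos θ = 1 − 2f = 0.560, giving a principal value of 55.9°.
Before full moon the principal value applies: θ = 55.9°.
At 360°/29.5 d per day, 55.9° corresponds to 4.58 days.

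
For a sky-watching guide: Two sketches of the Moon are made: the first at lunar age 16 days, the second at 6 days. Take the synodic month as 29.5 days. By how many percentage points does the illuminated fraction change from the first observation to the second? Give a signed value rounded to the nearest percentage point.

θ₁ = 360° × 16/29.5 = 195.3°, f₁ = (1 − cos θ₁)/2 = 0.982.
θ₂ = 360° × 6/29.5 = 73.2°, f₂ = (1 − cos θ₂)/2 = 0.356.
Change = f₂ − f₁ = -0.627 → -63 percentage points.

-63 percentage points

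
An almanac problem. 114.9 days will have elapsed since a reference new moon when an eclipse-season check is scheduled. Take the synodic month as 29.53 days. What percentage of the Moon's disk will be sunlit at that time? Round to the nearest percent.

114.9/29.53 = 3.891 lunations, so 3 complete cycles and 26.31 d into the next.
Elongation θ = 360° × 26.31/29.53 ≈ 320.7°.
With cos θ = 0.774, the lit fraction is (1 − 0.774)/2 ≈ 0.113, so 11%.

11%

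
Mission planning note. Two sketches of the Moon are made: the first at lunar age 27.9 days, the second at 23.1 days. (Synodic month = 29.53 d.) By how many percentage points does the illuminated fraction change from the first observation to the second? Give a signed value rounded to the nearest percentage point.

+37 pp

First observation: θ = 360°·27.9/29.53 = 340.1°, so f = 0.030.
Second observation: θ = 281.6°, f = 0.399.
Δf = 0.399 − 0.030 = +0.370, i.e. +37 pp.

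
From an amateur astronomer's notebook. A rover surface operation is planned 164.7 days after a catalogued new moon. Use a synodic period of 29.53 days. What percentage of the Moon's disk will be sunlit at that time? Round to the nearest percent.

Reduce mod P: 164.7 − 5×29.53 = 17.05 d into the current lunation.
The Moon has covered 17.05/29.53 of its cycle, so θ ≈ 360° × 17.05/29.53 = 207.9°.
Illuminated fraction = (1 − cos 207.9°)/2 = (1 − (-0.884))/2 ≈ 0.942, so 94%.

94%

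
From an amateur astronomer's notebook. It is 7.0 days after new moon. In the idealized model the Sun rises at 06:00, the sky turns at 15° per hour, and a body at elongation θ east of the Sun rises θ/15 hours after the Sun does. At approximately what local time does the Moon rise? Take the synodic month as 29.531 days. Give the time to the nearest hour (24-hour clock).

The Moon has covered 7.0/29.531 of its cycle, so θ ≈ 360° × 7.0/29.531 = 85.3°.
The Moon trails the Sun by θ/15 = 85.3/15 ≈ 5.69 hours.
06:00 + 5.69 h ≈ 11:41 → 12:00 to the nearest hour.

12:00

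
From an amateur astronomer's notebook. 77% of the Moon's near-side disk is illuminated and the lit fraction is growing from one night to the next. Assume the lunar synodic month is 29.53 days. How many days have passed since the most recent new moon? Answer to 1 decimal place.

cos θ = 1 − 2f = -0.540, giving a principal value of 122.7°.
Waxing ⇒ before full, so θ = 122.7°.
That fraction of the synodic month is 122.7/360 × 29.53 d ≈ 10.06 d.

10.1 days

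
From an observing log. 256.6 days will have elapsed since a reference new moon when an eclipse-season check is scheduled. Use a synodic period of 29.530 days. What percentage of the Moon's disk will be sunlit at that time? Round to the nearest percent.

69%

Reduce mod P: 256.6 − 8×29.530 = 20.36 d into the current lunation.
Phase angle: θ = 360°·(20.36 d)/(29.530 d) = 248.2°.
Illuminated fraction = (1 − cos 248.2°)/2 = (1 − (-0.371))/2 ≈ 0.686, so 69%.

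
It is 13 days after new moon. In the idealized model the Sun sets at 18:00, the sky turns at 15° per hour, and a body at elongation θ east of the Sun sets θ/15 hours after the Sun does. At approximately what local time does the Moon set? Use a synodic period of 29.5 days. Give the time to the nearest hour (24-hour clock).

05:00

Phase angle: θ = 360°·(13 d)/(29.5 d) = 158.6°.
At 15° of sky rotation per hour, 158.6° corresponds to a 10.58 h lag.
18:00 + 10.58 h ≈ 04:35 → 05:00 to the nearest hour.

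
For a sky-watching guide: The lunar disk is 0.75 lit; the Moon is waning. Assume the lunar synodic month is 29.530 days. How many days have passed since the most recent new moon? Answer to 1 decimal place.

19.7 days

cos θ = 1 − 2f = -0.500, giving a principal value of 120.0°.
Waning ⇒ past full, so θ = 360° − 120.0° = 240.0°.
Age = 29.530 × 240.0°/360° ≈ 19.69 days.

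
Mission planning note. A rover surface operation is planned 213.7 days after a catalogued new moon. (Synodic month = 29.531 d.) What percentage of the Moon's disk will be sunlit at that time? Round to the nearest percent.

213.7/29.531 = 7.236 lunations, so 7 complete cycles and 6.98 d into the next.
The Moon has covered 6.98/29.531 of its cycle, so θ ≈ 360° × 6.98/29.531 = 85.1°.
cos 85.1° = 0.085, so f = (1 − 0.085)/2 = 0.458, so 46%.

46%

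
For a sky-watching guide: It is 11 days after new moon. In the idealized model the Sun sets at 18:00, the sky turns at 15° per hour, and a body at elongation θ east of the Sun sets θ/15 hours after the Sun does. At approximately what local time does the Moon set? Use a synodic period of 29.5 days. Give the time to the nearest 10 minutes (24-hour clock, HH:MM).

Phase angle: θ = 360°·(11 d)/(29.5 d) = 134.2°.
The Moon trails the Sun by θ/15 = 134.2/15 ≈ 8.95 hours.
18:00 + 8.949 h ≈ 02:57 → 03:00 to the nearest ten minutes.

03:00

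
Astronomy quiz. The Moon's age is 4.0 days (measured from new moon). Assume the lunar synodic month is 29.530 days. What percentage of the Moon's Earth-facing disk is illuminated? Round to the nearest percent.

17%

Elongation θ = 360° × 4.0/29.530 ≈ 48.8°.
Illuminated fraction = (1 − cos 48.8°)/2 = (1 − 0.659)/2 ≈ 0.170, so 17%.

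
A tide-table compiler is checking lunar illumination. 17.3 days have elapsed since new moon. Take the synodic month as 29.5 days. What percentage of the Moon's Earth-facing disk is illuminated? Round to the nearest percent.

93%

The Moon has covered 17.3/29.5 of its cycle, so θ ≈ 360° × 17.3/29.5 = 211.1°.
cos 211.1° = (-0.856), so f = (1 − (-0.856))/2 = 0.928, so 93%.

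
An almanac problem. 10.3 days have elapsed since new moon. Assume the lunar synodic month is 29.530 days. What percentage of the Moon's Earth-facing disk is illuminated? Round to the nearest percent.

79%

Phase angle: θ = 360°·(10.3 d)/(29.530 d) = 125.6°.
Illuminated fraction = (1 − cos 125.6°)/2 = (1 − (-0.582))/2 ≈ 0.791, so 79%.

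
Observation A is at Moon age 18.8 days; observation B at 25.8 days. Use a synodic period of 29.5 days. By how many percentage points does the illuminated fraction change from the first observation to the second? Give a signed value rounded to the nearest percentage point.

First observation: θ = 360°·18.8/29.5 = 229.4°, so f = 0.825.
Second observation: θ = 314.8°, f = 0.147.
Δf = 0.147 − 0.825 = -0.678, i.e. -68 pp.

-68 percentage points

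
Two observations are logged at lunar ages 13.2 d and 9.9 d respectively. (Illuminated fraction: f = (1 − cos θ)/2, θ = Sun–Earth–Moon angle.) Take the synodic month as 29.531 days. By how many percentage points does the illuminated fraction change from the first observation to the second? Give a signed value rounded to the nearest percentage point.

θ₁ = 360° × 13.2/29.531 = 160.9°, f₁ = (1 − cos θ₁)/2 = 0.973.
θ₂ = 360° × 9.9/29.531 = 120.7°, f₂ = (1 − cos θ₂)/2 = 0.755.
Change = f₂ − f₁ = -0.217 → -22 percentage points.

-22 percentage points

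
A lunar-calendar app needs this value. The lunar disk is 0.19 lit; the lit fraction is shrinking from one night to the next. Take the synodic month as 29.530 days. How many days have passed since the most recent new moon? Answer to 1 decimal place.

From f = (1 − cos θ)/2: cos θ = 1 − 2×0.19 = 0.620; arccos → 51.7°.
Waning ⇒ past full, so θ = 360° − 51.7° = 308.3°.
That fraction of the synodic month is 308.3/360 × 29.530 d ≈ 25.29 d.

25.3 days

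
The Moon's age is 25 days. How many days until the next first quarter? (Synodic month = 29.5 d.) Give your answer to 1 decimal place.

11.9 days

First quarter is 0.25 of the way through the cycle: age 0.25 × 29.5 = 7.375 d.
Already past this cycle's first quarter; the next is at 7.375 + 29.5 = 36.875 d, so 36.875 − 25 = 11.875 days.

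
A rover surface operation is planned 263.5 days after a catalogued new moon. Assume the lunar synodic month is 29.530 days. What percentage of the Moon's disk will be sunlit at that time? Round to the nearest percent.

6%

Reduce mod P: 263.5 − 8×29.530 = 27.26 d into the current lunation.
Phase angle: θ = 360°·(27.26 d)/(29.530 d) = 332.3°.
With cos θ = 0.886, the lit fraction is (1 − 0.886)/2 ≈ 0.057, so 6%.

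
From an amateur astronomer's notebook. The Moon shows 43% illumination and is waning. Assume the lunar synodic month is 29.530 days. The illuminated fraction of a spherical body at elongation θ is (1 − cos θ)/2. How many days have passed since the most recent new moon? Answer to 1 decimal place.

22.8 days

From f = (1 − cos θ)/2: cos θ = 1 − 2×0.43 = 0.140; arccos → 82.0°.
A waning Moon lies in 180°–360°, so θ = 360° − 82.0° = 278.0°.
Age = 29.530 × 278.0°/360° ≈ 22.81 days.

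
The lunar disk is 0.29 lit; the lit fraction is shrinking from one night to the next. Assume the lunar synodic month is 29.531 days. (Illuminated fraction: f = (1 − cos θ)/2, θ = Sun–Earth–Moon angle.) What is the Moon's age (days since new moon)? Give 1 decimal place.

24.2 days

From f = (1 − cos θ)/2: cos θ = 1 − 2×0.29 = 0.420; arccos → 65.2°.
Waning ⇒ past full, so θ = 360° − 65.2° = 294.8°.
At 360°/29.531 d per day, 294.8° corresponds to 24.19 days.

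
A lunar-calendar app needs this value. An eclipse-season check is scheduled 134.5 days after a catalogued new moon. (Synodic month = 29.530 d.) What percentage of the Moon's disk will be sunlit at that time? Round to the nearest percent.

Reduce mod P: 134.5 − 4×29.530 = 16.38 d into the current lunation.
Elongation θ = 360° × 16.38/29.530 ≈ 199.7°.
cos 199.7° = (-0.942), so f = (1 − (-0.942))/2 = 0.971, so 97%.

97%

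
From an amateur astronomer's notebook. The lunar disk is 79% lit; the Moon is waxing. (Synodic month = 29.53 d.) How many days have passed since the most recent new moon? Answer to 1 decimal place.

Invert f = (1 − cos θ)/2 to get cos θ = 1 − 2(0.79) = -0.580, hence θ₀ = arccos -0.580 = 125.5°.
Before full moon the principal value applies: θ = 125.5°.
Age = 29.53 × 125.5°/360° ≈ 10.29 days.

10.3 days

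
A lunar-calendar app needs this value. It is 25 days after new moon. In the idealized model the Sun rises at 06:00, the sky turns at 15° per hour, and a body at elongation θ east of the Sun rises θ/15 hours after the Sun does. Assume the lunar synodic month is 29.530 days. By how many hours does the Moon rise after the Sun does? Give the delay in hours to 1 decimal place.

Phase angle: θ = 360°·(25 d)/(29.530 d) = 304.8°.
Delay after the Sun = 304.8° / (15°/h) ≈ 20.32 h.
So the Moon rises 20.32 h after the Sun.

20.3 h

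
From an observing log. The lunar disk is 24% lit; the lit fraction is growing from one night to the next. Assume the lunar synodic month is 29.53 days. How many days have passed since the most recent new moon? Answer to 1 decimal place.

4.8 days

Invert f = (1 − cos θ)/2 to get cos θ = 1 − 2(0.24) = 0.520, hence θ₀ = arccos 0.520 = 58.7°.
The Moon is waxing (0°–180°), so θ = 58.7° directly.
That fraction of the synodic month is 58.7/360 × 29.53 d ≈ 4.81 d.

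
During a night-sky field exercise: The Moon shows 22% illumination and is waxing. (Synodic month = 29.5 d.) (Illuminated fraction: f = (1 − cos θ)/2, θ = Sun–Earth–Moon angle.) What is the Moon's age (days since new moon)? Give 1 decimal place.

4.6 days

Invert f = (1 − cos θ)/2 to get cos θ = 1 − 2(0.22) = 0.560, hence θ₀ = arccos 0.560 = 55.9°.
The Moon is waxing (0°–180°), so θ = 55.9° directly.
That fraction of the synodic month is 55.9/360 × 29.5 d ≈ 4.58 d.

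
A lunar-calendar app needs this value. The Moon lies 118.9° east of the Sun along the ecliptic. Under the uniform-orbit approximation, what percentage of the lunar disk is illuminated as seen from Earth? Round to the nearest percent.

74%

f = (1 − cos 118.9°)/2 = (1 − (-0.483))/2 ≈ 0.742, i.e. 74%.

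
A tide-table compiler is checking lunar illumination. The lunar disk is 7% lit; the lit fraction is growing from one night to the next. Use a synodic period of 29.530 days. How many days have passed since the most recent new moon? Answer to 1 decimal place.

2.5 days

From f = (1 − cos θ)/2: cos θ = 1 − 2×0.07 = 0.860; arccos → 30.7°.
Before full moon the principal value applies: θ = 30.7°.
Age = 29.530 × 30.7°/360° ≈ 2.52 days.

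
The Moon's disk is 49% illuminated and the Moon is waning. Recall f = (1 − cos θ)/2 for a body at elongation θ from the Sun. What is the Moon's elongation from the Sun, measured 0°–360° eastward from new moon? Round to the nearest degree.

Invert f = (1 − cos θ)/2 to get cos θ = 1 − 2(0.49) = 0.020, hence θ₀ = arccos 0.020 = 88.9°.
Waning ⇒ past full, so θ = 360° − 88.9° = 271.1°.

271°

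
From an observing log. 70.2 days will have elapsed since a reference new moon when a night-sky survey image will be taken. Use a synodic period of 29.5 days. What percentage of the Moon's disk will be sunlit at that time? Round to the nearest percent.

70.2/29.5 = 2.380 lunations, so 2 complete cycles and 11.20 d into the next.
The Moon has covered 11.20/29.5 of its cycle, so θ ≈ 360° × 11.20/29.5 = 136.7°.
Illuminated fraction = (1 − cos 136.7°)/2 = (1 − (-0.728))/2 ≈ 0.864, so 86%.

86%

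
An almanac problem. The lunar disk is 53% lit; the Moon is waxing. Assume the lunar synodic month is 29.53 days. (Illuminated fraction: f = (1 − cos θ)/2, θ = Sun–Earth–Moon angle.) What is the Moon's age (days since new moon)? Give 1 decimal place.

Invert f = (1 − cos θ)/2 to get cos θ = 1 − 2(0.53) = -0.060, hence θ₀ = arccos -0.060 = 93.4°.
Before full moon the principal value applies: θ = 93.4°.
At 360°/29.53 d per day, 93.4° corresponds to 7.66 days.

7.7 days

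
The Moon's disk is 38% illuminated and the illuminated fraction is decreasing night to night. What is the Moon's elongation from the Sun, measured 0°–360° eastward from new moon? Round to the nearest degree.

From f = (1 − cos θ)/2: cos θ = 1 − 2×0.38 = 0.240; arccos → 76.1°.
Waning ⇒ past full, so θ = 360° − 76.1° = 283.9°.

284°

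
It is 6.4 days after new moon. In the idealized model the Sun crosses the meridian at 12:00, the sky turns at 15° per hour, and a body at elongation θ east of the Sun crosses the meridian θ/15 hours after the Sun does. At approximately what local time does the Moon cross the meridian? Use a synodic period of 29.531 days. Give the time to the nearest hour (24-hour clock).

Phase angle: θ = 360°·(6.4 d)/(29.531 d) = 78.0°.
At 15° of sky rotation per hour, 78.0° corresponds to a 5.20 h lag.
12:00 + 5.20 h ≈ 17:12 → 17:00 to the nearest hour.

17:00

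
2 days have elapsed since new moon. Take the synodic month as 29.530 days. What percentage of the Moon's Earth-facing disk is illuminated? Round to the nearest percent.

Elongation θ = 360° × 2/29.530 ≈ 24.4°.
Illuminated fraction = (1 − cos 24.4°)/2 = (1 − 0.911)/2 ≈ 0.045, so 4%.

4%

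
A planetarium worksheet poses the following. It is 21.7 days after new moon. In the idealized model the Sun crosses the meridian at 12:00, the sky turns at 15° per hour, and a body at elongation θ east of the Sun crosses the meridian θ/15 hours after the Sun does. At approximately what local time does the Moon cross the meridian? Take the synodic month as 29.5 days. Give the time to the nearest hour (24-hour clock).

06:00

The Moon has covered 21.7/29.5 of its cycle, so θ ≈ 360° × 21.7/29.5 = 264.8°.
At 15° of sky rotation per hour, 264.8° corresponds to a 17.65 h lag.
12:00 + 17.65 h ≈ 05:39 → 06:00 to the nearest hour.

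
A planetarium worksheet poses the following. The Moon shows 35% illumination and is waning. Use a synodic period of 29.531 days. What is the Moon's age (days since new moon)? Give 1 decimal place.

From f = (1 − cos θ)/2: cos θ = 1 − 2×0.35 = 0.300; arccos → 72.5°.
Since the Moon is past full (waning), take the reflex angle: θ = 360° − 72.5° = 287.5°.
Age = 29.531 × 287.5°/360° ≈ 23.58 days.

23.6 days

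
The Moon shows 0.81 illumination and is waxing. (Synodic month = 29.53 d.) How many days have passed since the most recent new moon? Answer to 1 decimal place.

Invert f = (1 − cos θ)/2 to get cos θ = 1 − 2(0.81) = -0.620, hence θ₀ = arccos -0.620 = 128.3°.
Before full moon the principal value applies: θ = 128.3°.
Age = 29.53 × 128.3°/360° ≈ 10.53 days.

10.5 days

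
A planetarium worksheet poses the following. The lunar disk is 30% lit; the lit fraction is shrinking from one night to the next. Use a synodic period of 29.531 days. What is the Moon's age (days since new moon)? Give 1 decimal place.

cos θ = 1 − 2f = 0.400, giving a principal value of 66.4°.
Waning ⇒ past full, so θ = 360° − 66.4° = 293.6°.
That fraction of the synodic month is 293.6/360 × 29.531 d ≈ 24.08 d.

24.1 days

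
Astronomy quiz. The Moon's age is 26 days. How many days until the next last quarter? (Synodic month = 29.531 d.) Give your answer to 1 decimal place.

25.7 days

Last quarter is 0.75 of the way through the cycle: age 0.75 × 29.531 = 22.148 d.
This lunation's last quarter (22.148 d) has passed, so add one period: 51.679 − 26 = 25.679 days.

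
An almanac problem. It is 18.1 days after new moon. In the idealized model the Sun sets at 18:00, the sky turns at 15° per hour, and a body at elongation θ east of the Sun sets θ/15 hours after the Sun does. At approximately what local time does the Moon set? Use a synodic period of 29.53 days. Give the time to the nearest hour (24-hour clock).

Elongation θ = 360° × 18.1/29.53 ≈ 220.7°.
The Moon trails the Sun by θ/15 = 220.7/15 ≈ 14.71 hours.
18:00 + 14.71 h ≈ 08:43 → 09:00 to the nearest hour.

09:00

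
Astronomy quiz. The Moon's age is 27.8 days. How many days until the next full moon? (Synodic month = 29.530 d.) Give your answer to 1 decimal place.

16.5 days

Full moon occurs at elongation 180°, i.e. at age 29.530 × 180/360 = 14.765 d.
This lunation's full moon (14.765 d) has passed, so add one period: 44.295 − 27.8 = 16.495 days.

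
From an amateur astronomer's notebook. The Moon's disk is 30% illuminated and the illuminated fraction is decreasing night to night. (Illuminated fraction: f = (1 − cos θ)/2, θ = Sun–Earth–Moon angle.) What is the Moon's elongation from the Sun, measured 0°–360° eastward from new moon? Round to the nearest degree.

294°

From f = (1 − cos θ)/2: cos θ = 1 − 2×0.30 = 0.400; arccos → 66.4°.
A waning Moon lies in 180°–360°, so θ = 360° − 66.4° = 293.6°.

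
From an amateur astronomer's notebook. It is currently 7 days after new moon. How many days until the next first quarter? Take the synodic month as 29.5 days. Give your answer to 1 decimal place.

First quarter occurs at elongation 90°, i.e. at age 29.5 × 90/360 = 7.375 d.
So 0.375 days remain (7.375 − 7).

0.4 days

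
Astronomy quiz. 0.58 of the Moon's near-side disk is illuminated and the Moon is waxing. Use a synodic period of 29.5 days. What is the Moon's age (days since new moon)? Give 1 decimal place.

8.1 days

From f = (1 − cos θ)/2: cos θ = 1 − 2×0.58 = -0.160; arccos → 99.2°.
Waxing ⇒ before full, so θ = 99.2°.
At 360°/29.5 d per day, 99.2° corresponds to 8.13 days.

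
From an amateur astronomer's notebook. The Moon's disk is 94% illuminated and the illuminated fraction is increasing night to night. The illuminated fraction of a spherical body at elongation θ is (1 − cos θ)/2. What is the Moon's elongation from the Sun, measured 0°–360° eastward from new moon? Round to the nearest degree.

152°

cos θ = 1 − 2f = -0.880, giving a principal value of 151.6°.
Waxing ⇒ before full, so θ = 151.6°.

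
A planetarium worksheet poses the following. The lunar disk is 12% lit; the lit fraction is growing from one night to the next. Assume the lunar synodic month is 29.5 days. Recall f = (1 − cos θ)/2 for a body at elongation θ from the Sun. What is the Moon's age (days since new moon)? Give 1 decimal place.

3.3 days

From f = (1 − cos θ)/2: cos θ = 1 − 2×0.12 = 0.760; arccos → 40.5°.
Before full moon the principal value applies: θ = 40.5°.
That fraction of the synodic month is 40.5/360 × 29.5 d ≈ 3.32 d.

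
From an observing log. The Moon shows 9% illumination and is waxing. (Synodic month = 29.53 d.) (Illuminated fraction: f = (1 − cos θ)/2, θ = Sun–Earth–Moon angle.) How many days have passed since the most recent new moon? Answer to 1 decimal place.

Invert f = (1 − cos θ)/2 to get cos θ = 1 − 2(0.09) = 0.820, hence θ₀ = arccos 0.820 = 34.9°.
The Moon is waxing (0°–180°), so θ = 34.9° directly.
Age = 29.53 × 34.9°/360° ≈ 2.86 days.

2.9 days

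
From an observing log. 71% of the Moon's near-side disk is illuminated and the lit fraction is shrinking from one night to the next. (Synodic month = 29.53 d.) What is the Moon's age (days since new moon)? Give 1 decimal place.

20.1 days

Invert f = (1 − cos θ)/2 to get cos θ = 1 − 2(0.71) = -0.420, hence θ₀ = arccos -0.420 = 114.8°.
A waning Moon lies in 180°–360°, so θ = 360° − 114.8° = 245.2°.
That fraction of the synodic month is 245.2/360 × 29.53 d ≈ 20.11 d.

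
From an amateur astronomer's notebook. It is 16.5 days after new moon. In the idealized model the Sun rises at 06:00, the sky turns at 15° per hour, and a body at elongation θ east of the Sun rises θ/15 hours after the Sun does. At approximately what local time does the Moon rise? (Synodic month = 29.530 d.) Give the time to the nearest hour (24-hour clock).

Elongation θ = 360° × 16.5/29.530 ≈ 201.2°.
The Moon trails the Sun by θ/15 = 201.2/15 ≈ 13.41 hours.
06:00 + 13.41 h ≈ 19:25 → 19:00 to the nearest hour.

19:00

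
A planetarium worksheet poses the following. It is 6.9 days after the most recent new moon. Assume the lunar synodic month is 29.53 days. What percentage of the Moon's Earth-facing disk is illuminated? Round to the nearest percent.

45%

Phase angle: θ = 360°·(6.9 d)/(29.53 d) = 84.1°.
With cos θ = 0.102, the lit fraction is (1 − 0.102)/2 ≈ 0.449, so 45%.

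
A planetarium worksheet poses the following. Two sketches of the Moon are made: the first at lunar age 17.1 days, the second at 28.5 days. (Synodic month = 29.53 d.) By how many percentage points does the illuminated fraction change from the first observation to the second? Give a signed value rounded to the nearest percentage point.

-93 percentage points

θ₁ = 360° × 17.1/29.53 = 208.5°, f₁ = (1 − cos θ₁)/2 = 0.940.
θ₂ = 360° × 28.5/29.53 = 347.4°, f₂ = (1 − cos θ₂)/2 = 0.012.
Change = f₂ − f₁ = -0.928 → -93 percentage points.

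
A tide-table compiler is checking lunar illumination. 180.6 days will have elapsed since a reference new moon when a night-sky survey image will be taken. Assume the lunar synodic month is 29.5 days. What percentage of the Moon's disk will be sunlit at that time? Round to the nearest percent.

Reduce mod P: 180.6 − 6×29.5 = 3.60 d into the current lunation.
The Moon has covered 3.60/29.5 of its cycle, so θ ≈ 360° × 3.60/29.5 = 43.9°.
With cos θ = 0.720, the lit fraction is (1 − 0.720)/2 ≈ 0.140, so 14%.

14%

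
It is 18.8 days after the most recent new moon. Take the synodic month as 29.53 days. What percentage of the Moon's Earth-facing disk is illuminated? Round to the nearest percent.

83%

Phase angle: θ = 360°·(18.8 d)/(29.53 d) = 229.2°.
cos 229.2° = (-0.654), so f = (1 − (-0.654))/2 = 0.827, so 83%.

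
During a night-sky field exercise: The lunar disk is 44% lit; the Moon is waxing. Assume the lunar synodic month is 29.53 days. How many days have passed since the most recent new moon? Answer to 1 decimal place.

6.8 days

Invert f = (1 − cos θ)/2 to get cos θ = 1 − 2(0.44) = 0.120, hence θ₀ = arccos 0.120 = 83.1°.
Before full moon the principal value applies: θ = 83.1°.
Age = 29.53 × 83.1°/360° ≈ 6.82 days.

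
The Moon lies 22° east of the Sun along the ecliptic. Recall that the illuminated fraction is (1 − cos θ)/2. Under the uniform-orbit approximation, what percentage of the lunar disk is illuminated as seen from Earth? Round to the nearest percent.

Half-versine of 22°: (1 − 0.927)/2 = 0.036, i.e. 4%.

4%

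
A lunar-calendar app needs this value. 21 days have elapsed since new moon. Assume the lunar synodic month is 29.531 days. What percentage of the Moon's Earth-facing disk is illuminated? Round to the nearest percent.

Elongation θ = 360° × 21/29.531 ≈ 256.0°.
cos 256.0° = (-0.242), so f = (1 − (-0.242))/2 = 0.621, so 62%.

62%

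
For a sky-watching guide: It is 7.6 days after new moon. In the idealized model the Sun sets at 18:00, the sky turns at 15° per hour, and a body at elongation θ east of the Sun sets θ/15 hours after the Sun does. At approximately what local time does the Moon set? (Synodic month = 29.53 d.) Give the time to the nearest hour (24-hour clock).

00:00

Elongation θ = 360° × 7.6/29.53 ≈ 92.7°.
At 15° of sky rotation per hour, 92.7° corresponds to a 6.18 h lag.
18:00 + 6.18 h ≈ 00:11 → 00:00 to the nearest hour.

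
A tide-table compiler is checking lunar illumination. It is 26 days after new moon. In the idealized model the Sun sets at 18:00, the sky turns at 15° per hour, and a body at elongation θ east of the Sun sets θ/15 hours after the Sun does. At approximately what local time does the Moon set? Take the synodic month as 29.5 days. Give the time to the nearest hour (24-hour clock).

15:00

Elongation θ = 360° × 26/29.5 ≈ 317.3°.
Delay after the Sun = 317.3° / (15°/h) ≈ 21.15 h.
18:00 + 21.15 h ≈ 15:09 → 15:00 to the nearest hour.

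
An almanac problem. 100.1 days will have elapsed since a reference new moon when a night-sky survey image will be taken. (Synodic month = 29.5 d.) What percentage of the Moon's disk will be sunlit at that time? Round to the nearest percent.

Reduce mod P: 100.1 − 3×29.5 = 11.60 d into the current lunation.
Elongation θ = 360° × 11.60/29.5 ≈ 141.6°.
cos 141.6° = (-0.783), so f = (1 − (-0.783))/2 = 0.892, so 89%.

89%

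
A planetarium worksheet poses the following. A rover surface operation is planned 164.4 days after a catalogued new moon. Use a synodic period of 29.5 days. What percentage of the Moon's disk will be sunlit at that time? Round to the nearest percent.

95%

164.4/29.5 = 5.573 lunations, so 5 complete cycles and 16.90 d into the next.
The Moon has covered 16.90/29.5 of its cycle, so θ ≈ 360° × 16.90/29.5 = 206.2°.
cos 206.2° = (-0.897), so f = (1 − (-0.897))/2 = 0.948, so 95%.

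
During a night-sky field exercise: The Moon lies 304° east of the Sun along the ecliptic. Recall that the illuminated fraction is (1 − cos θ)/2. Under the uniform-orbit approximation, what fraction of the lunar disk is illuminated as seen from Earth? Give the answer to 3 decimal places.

0.220

cos 304° = 0.559, so f = (1 − 0.559)/2 = 0.220.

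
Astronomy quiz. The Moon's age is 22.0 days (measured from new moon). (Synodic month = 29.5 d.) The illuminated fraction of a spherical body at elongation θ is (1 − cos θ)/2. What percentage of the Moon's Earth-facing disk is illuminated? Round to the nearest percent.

Phase angle: θ = 360°·(22.0 d)/(29.5 d) = 268.5°.
With cos θ = (-0.027), the lit fraction is (1 − (-0.027))/2 ≈ 0.513, so 51%.

51%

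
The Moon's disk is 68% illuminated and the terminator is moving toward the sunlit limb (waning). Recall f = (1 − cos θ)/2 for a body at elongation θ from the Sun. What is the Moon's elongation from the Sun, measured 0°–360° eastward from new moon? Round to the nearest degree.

Invert f = (1 − cos θ)/2 to get cos θ = 1 − 2(0.68) = -0.360, hence θ₀ = arccos -0.360 = 111.1°.
Waning ⇒ past full, so θ = 360° − 111.1° = 248.9°.

249°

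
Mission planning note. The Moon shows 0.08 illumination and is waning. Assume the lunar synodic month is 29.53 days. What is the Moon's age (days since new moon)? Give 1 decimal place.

Invert f = (1 − cos θ)/2 to get cos θ = 1 − 2(0.08) = 0.840, hence θ₀ = arccos 0.840 = 32.9°.
Waning ⇒ past full, so θ = 360° − 32.9° = 327.1°.
That fraction of the synodic month is 327.1/360 × 29.53 d ≈ 26.83 d.

26.8 days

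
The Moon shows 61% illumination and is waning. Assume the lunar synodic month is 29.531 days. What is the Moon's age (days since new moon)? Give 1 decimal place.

21.1 days

cos θ = 1 − 2f = -0.220, giving a principal value of 102.7°.
Since the Moon is past full (waning), take the reflex angle: θ = 360° − 102.7° = 257.3°.
That fraction of the synodic month is 257.3/360 × 29.531 d ≈ 21.11 d.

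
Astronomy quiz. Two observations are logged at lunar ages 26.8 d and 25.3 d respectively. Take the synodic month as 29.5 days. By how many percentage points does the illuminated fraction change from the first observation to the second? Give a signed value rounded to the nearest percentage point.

+11 percentage points

θ₁ = 360° × 26.8/29.5 = 327.1°, f₁ = (1 − cos θ₁)/2 = 0.080.
θ₂ = 360° × 25.3/29.5 = 308.7°, f₂ = (1 − cos θ₂)/2 = 0.187.
Change = f₂ − f₁ = +0.107 → +11 percentage points.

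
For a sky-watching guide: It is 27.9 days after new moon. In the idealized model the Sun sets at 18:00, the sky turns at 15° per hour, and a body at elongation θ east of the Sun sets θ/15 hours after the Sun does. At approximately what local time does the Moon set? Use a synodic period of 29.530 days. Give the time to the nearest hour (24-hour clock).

Phase angle: θ = 360°·(27.9 d)/(29.530 d) = 340.1°.
Delay after the Sun = 340.1° / (15°/h) ≈ 22.68 h.
18:00 + 22.68 h ≈ 16:41 → 17:00 to the nearest hour.

17:00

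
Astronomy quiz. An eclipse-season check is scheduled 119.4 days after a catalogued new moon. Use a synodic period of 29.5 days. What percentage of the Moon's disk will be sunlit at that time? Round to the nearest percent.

2%

119.4 d spans 4 complete synodic months (4 × 29.5 = 118.00 d) plus 1.40 d.
The Moon has covered 1.40/29.5 of its cycle, so θ ≈ 360° × 1.40/29.5 = 17.1°.
Illuminated fraction = (1 − cos 17.1°)/2 = (1 − 0.956)/2 ≈ 0.022, so 2%.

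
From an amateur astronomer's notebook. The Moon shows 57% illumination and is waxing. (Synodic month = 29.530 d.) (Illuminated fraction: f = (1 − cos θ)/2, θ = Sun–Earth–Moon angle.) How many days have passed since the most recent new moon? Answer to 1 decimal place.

From f = (1 − cos θ)/2: cos θ = 1 − 2×0.57 = -0.140; arccos → 98.0°.
Waxing ⇒ before full, so θ = 98.0°.
That fraction of the synodic month is 98.0/360 × 29.530 d ≈ 8.04 d.

8.0 days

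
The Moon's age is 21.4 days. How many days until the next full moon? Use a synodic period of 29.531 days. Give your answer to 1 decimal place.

22.9 days

Full moon is 0.5 of the way through the cycle: age 0.5 × 29.531 = 14.765 d.
Already past this cycle's full moon; the next is at 14.765 + 29.531 = 44.296 d, so 44.296 − 21.4 = 22.896 days.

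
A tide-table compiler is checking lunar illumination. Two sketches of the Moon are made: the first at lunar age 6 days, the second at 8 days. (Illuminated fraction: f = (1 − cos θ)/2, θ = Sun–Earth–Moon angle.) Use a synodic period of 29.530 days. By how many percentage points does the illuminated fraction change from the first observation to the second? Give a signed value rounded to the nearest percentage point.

First observation: θ = 360°·6/29.530 = 73.1°, so f = 0.355.
Second observation: θ = 97.5°, f = 0.566.
Δf = 0.566 − 0.355 = +0.210, i.e. +21 pp.

+21 pp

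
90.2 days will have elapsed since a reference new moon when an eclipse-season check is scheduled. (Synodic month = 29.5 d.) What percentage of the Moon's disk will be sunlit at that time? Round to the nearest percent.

3%

90.2/29.5 = 3.058 lunations, so 3 complete cycles and 1.70 d into the next.
The Moon has covered 1.70/29.5 of its cycle, so θ ≈ 360° × 1.70/29.5 = 20.7°.
cos 20.7° = 0.935, so f = (1 − 0.935)/2 = 0.032, so 3%.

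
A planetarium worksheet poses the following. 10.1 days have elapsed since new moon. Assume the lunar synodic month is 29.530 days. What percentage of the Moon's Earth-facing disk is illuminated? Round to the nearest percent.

Elongation θ = 360° × 10.1/29.530 ≈ 123.1°.
Illuminated fraction = (1 − cos 123.1°)/2 = (1 − (-0.547))/2 ≈ 0.773, so 77%.

77%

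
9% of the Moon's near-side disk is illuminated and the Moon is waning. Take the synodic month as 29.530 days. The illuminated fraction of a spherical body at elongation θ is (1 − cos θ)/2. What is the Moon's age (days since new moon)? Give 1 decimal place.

26.7 days

cos θ = 1 − 2f = 0.820, giving a principal value of 34.9°.
Since the Moon is past full (waning), take the reflex angle: θ = 360° − 34.9° = 325.1°.
At 360°/29.530 d per day, 325.1° corresponds to 26.67 days.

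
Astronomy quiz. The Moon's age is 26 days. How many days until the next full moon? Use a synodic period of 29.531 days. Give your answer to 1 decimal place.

Full moon is 0.5 of the way through the cycle: age 0.5 × 29.531 = 14.765 d.
This lunation's full moon (14.765 d) has passed, so add one period: 44.296 − 26 = 18.296 days.

18.3 days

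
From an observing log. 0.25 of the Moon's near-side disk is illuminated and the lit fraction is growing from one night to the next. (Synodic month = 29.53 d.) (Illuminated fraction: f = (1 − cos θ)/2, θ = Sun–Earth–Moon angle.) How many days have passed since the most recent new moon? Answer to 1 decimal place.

cos θ = 1 − 2f = 0.500, giving a principal value of 60.0°.
Before full moon the principal value applies: θ = 60.0°.
That fraction of the synodic month is 60.0/360 × 29.53 d ≈ 4.92 d.

4.9 days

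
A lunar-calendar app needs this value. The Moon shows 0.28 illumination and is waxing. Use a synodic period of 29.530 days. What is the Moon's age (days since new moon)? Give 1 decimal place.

5.2 days

cos θ = 1 − 2f = 0.440, giving a principal value of 63.9°.
Before full moon the principal value applies: θ = 63.9°.
Age = 29.530 × 63.9°/360° ≈ 5.24 days.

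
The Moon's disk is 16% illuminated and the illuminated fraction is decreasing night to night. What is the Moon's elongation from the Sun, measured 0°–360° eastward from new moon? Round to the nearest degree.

313°

cos θ = 1 − 2f = 0.680, giving a principal value of 47.2°.
Since the Moon is past full (waning), take the reflex angle: θ = 360° − 47.2° = 312.8°.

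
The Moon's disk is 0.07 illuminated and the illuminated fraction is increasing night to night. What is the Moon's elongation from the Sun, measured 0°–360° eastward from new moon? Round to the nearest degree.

31°

Invert f = (1 − cos θ)/2 to get cos θ = 1 − 2(0.07) = 0.860, hence θ₀ = arccos 0.860 = 30.7°.
Before full moon the principal value applies: θ = 30.7°.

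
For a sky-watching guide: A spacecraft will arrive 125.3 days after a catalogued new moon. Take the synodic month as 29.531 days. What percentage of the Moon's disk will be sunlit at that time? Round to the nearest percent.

125.3 d spans 4 complete synodic months (4 × 29.531 = 118.12 d) plus 7.18 d.
The Moon has covered 7.18/29.531 of its cycle, so θ ≈ 360° × 7.18/29.531 = 87.5°.
Illuminated fraction = (1 − cos 87.5°)/2 = (1 − 0.044)/2 ≈ 0.478, so 48%.

48%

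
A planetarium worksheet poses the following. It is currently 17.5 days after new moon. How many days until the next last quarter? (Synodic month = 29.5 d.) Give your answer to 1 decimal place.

Last quarter is 0.75 of the way through the cycle: age 0.75 × 29.5 = 22.125 d.
So 4.625 days remain (22.125 − 17.5).

4.6 days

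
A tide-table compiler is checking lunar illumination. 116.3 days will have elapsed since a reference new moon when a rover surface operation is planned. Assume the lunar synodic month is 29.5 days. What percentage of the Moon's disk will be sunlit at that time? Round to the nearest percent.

3%

Reduce mod P: 116.3 − 3×29.5 = 27.80 d into the current lunation.
Phase angle: θ = 360°·(27.80 d)/(29.5 d) = 339.3°.
With cos θ = 0.935, the lit fraction is (1 − 0.935)/2 ≈ 0.032, so 3%.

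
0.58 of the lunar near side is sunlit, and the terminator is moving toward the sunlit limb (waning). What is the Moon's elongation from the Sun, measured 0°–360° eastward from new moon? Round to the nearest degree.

261°

cos θ = 1 − 2f = -0.160, giving a principal value of 99.2°.
A waning Moon lies in 180°–360°, so θ = 360° − 99.2° = 260.8°.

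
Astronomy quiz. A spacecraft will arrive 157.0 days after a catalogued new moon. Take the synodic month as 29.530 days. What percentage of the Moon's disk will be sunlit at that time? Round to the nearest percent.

Reduce mod P: 157.0 − 5×29.530 = 9.35 d into the current lunation.
The Moon has covered 9.35/29.530 of its cycle, so θ ≈ 360° × 9.35/29.530 = 114.0°.
cos 114.0° = (-0.407), so f = (1 − (-0.407))/2 = 0.703, so 70%.

70%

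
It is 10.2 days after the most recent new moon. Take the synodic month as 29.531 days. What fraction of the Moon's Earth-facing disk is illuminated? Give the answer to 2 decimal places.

0.78

Elongation θ = 360° × 10.2/29.531 ≈ 124.3°.
With cos θ = (-0.564), the lit fraction is (1 − (-0.564))/2 ≈ 0.782.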